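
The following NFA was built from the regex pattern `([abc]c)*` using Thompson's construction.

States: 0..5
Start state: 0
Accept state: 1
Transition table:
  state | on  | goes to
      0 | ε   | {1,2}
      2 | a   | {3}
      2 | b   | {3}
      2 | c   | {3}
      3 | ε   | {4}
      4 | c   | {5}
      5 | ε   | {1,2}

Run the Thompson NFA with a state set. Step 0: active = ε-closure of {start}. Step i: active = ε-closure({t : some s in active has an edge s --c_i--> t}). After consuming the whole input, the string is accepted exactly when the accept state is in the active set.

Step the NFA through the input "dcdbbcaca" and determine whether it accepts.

start: ε-closure({0}) = {0,1,2}
'd' @ 1: {}  — state set empty
rest 'cdbbcaca' ignored (set empty)
final: {}; accept 1 not in set

Answer: REJECT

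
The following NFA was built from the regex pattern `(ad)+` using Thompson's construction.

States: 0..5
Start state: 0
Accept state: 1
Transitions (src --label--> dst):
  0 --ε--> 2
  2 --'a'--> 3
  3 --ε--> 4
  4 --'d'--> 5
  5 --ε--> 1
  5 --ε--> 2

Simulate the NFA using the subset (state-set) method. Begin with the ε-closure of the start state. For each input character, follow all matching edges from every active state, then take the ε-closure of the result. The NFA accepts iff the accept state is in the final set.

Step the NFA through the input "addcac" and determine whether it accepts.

S₀ = ε-closure({0}) = {0,2}
'a' @ 1: {3,4}
'd' @ 2: {1,2,5}  [accepting]
'd' @ 3: {}  — state set empty
rest 'cac' ignored (set empty)
end set {} — state 1 not in

Answer: REJECT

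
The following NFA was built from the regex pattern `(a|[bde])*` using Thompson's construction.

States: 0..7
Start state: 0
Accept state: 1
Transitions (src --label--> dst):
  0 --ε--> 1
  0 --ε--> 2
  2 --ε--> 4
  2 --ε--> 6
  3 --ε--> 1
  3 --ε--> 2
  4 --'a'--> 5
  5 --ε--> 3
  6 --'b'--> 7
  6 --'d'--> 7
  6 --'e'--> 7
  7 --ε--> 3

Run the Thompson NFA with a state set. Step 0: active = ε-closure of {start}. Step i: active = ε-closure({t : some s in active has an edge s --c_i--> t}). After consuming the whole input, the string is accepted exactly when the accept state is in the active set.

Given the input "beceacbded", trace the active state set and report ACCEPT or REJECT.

S₀ = ε-closure({0}) = {0,1,2,4,6}
'b' @ 1: {1,2,3,4,6,7}  ✓accept
'e' @ 2: {1,2,3,4,6,7}  ✓accept
'c' @ 3: {}  — dead — no transitions
rest 'eacbded' ignored (set empty)
end set {} — state 1 not in

Answer: REJECT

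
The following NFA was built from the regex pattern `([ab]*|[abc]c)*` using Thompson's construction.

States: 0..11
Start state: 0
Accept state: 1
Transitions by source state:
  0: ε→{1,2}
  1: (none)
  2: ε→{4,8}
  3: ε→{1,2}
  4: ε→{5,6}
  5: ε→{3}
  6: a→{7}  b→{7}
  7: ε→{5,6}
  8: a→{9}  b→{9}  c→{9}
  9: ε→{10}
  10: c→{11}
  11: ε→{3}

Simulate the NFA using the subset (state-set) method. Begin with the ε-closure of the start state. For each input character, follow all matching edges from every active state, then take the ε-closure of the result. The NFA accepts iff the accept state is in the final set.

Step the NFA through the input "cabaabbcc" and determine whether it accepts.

Answer: REJECT

Trace:
start: ε-closure({0}) = {0,1,2,3,4,5,6,8}
'c' @ 1: {9,10}
'a' @ 2: {}  — state set empty
rest 'baabbcc' ignored (set empty)
end set {} — state 1 not in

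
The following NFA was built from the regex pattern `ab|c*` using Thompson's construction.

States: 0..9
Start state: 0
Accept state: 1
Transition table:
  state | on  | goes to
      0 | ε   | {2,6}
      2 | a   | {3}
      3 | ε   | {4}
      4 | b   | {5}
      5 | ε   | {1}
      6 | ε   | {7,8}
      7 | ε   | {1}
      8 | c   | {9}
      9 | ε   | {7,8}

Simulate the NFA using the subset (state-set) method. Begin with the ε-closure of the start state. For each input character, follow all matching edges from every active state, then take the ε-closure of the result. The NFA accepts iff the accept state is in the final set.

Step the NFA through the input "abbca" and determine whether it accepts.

initial (ε-close {0}): {0,1,2,6,7,8}
'a' @ 1: {3,4}
'b' @ 2: {1,5}  (accept∈set)
'b' @ 3: {}  — state set empty
rest 'ca' ignored (set empty)
final: {}; accept 1 not in set

Answer: REJECT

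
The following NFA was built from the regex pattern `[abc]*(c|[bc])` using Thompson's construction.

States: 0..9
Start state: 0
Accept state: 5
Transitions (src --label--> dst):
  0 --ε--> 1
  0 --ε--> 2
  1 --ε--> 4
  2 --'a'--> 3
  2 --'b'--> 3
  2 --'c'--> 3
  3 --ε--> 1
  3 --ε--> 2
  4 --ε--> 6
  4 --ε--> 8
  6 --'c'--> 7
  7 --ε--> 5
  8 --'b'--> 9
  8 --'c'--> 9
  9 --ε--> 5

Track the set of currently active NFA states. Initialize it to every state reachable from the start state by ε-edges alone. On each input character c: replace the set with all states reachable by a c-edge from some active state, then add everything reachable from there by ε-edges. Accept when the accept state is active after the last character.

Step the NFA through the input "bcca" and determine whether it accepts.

Answer: REJECT

Steps:
S₀ = ε-closure({0}) = {0,1,2,4,6,8}
'b' @ 1: {1,2,3,4,5,6,8,9}  ✓accept
'c' @ 2: {1,2,3,4,5,6,7,8,9}  ✓accept
'c' @ 3: {1,2,3,4,5,6,7,8,9}  ✓accept
'a' @ 4: {1,2,3,4,6,8}
final: {1,2,3,4,6,8}; accept 5 not in set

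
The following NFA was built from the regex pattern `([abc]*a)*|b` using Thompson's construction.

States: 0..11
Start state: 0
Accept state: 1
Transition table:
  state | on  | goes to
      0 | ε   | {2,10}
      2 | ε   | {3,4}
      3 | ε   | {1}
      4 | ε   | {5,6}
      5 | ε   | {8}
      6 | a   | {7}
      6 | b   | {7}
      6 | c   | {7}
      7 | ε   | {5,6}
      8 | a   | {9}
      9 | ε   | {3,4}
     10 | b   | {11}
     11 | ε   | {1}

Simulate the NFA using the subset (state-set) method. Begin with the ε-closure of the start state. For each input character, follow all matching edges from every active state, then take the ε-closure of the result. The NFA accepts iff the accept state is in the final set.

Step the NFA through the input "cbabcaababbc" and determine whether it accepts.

Answer: REJECT

Trace:
S₀ = ε-closure({0}) = {0,1,2,3,4,5,6,8,10}
'c' @ 1: {5,6,7,8}
'b' @ 2: {5,6,7,8}
'a' @ 3: {1,3,4,5,6,7,8,9}  (accept∈set)
'b' @ 4: {5,6,7,8}
'c' @ 5: {5,6,7,8}
'a' @ 6: {1,3,4,5,6,7,8,9}  (accept∈set)
'a' @ 7: {1,3,4,5,6,7,8,9}  (accept∈set)
'b' @ 8: {5,6,7,8}
'a' @ 9: {1,3,4,5,6,7,8,9}  (accept∈set)
'b' @ 10: {5,6,7,8}
'b' @ 11: {5,6,7,8}
'c' @ 12: {5,6,7,8}
after full input: {5,6,7,8}  (accept=1 not in)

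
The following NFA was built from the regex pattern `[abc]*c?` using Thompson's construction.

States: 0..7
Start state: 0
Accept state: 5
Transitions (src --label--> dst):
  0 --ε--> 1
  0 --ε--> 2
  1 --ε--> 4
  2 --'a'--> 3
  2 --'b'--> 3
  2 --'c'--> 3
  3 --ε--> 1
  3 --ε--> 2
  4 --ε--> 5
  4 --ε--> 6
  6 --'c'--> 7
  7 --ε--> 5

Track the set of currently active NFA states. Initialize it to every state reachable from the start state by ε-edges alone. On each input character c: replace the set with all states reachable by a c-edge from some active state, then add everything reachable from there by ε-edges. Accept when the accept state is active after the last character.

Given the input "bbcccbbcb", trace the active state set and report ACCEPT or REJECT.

S₀ = ε-closure({0}) = {0,1,2,4,5,6}
'b' @ 1: {1,2,3,4,5,6}  (accept∈set)
'b' @ 2: {1,2,3,4,5,6}  (accept∈set)
'c' @ 3: {1,2,3,4,5,6,7}  (accept∈set)
'c' @ 4: {1,2,3,4,5,6,7}  (accept∈set)
'c' @ 5: {1,2,3,4,5,6,7}  (accept∈set)
'b' @ 6: {1,2,3,4,5,6}  (accept∈set)
'b' @ 7: {1,2,3,4,5,6}  (accept∈set)
'c' @ 8: {1,2,3,4,5,6,7}  (accept∈set)
'b' @ 9: {1,2,3,4,5,6}  (accept∈set)
end set {1,2,3,4,5,6} — state 5 in

Answer: ACCEPT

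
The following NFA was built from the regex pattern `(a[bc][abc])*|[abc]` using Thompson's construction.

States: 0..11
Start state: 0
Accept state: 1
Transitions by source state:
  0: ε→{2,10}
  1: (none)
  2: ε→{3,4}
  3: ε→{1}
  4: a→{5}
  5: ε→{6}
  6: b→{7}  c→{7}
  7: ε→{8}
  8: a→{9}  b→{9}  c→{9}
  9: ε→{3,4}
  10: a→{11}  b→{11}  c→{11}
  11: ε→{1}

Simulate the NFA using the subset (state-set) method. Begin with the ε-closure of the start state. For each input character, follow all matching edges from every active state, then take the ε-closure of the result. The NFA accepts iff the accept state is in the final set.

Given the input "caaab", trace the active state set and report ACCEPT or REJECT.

S₀ = ε-closure({0}) = {0,1,2,3,4,10}
'c' @ 1: {1,11}  [accepting]
'a' @ 2: {}  — dead — no transitions
rest 'aab' ignored (set empty)
final: {}; accept 1 not in set

Answer: REJECT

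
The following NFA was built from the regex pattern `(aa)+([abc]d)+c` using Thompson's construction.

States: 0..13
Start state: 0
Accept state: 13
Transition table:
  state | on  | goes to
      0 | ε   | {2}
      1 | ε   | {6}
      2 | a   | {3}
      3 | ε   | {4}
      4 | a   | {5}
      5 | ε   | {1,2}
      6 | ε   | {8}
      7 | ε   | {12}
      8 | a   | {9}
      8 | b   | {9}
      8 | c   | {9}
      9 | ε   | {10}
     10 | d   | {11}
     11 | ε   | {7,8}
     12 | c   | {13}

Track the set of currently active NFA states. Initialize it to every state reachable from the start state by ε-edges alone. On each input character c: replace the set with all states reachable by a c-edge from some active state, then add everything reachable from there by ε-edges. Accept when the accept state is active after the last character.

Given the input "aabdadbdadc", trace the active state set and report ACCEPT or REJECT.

initial (ε-close {0}): {0,2}
'a' @ 1: {3,4}
'a' @ 2: {1,2,5,6,8}
'b' @ 3: {9,10}
'd' @ 4: {7,8,11,12}
'a' @ 5: {9,10}
'd' @ 6: {7,8,11,12}
'b' @ 7: {9,10}
'd' @ 8: {7,8,11,12}
'a' @ 9: {9,10}
'd' @ 10: {7,8,11,12}
'c' @ 11: {9,10,13}  (accept∈set)
after full input: {9,10,13}  (accept=13 in)

Answer: ACCEPT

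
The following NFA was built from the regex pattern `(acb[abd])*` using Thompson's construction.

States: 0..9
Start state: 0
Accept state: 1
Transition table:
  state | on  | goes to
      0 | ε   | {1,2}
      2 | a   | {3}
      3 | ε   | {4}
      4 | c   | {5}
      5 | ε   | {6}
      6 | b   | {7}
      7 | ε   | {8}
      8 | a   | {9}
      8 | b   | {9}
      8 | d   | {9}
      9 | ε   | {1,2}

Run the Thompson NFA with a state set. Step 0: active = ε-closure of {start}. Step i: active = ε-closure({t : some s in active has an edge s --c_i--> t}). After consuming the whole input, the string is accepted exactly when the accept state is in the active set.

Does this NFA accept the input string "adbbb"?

Answer: REJECT

Steps:
start: ε-closure({0}) = {0,1,2}
'a' @ 1: {3,4}
'd' @ 2: {}  — state set empty
rest 'bbb' ignored (set empty)
final: {}; accept 1 not in set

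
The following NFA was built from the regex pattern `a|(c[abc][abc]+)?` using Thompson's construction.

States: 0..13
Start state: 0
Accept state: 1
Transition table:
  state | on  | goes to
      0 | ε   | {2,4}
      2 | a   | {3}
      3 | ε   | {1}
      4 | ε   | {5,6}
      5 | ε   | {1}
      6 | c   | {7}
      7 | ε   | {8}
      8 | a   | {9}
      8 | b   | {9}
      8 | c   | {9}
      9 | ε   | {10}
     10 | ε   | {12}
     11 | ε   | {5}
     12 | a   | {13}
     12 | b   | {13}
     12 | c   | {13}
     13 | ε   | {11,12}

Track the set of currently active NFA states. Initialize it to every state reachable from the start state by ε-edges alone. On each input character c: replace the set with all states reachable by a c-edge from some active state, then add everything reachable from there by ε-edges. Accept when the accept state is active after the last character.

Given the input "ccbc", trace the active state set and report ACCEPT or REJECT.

S₀ = ε-closure({0}) = {0,1,2,4,5,6}
'c' @ 1: {7,8}
'c' @ 2: {9,10,12}
'b' @ 3: {1,5,11,12,13}  (accept∈set)
'c' @ 4: {1,5,11,12,13}  (accept∈set)
end set {1,5,11,12,13} — state 1 in

Answer: ACCEPT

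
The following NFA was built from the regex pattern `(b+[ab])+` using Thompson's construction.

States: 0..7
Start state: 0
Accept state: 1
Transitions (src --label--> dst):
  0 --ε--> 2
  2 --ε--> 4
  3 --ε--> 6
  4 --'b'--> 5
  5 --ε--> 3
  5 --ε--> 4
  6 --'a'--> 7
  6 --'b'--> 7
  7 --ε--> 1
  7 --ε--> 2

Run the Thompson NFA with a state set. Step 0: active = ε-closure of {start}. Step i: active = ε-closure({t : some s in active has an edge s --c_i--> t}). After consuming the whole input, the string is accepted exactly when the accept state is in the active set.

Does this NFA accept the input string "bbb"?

initial (ε-close {0}): {0,2,4}
'b' @ 1: {3,4,5,6}
'b' @ 2: {1,2,3,4,5,6,7}  [accepting]
'b' @ 3: {1,2,3,4,5,6,7}  [accepting]
final: {1,2,3,4,5,6,7}; accept 1 in set

Answer: ACCEPT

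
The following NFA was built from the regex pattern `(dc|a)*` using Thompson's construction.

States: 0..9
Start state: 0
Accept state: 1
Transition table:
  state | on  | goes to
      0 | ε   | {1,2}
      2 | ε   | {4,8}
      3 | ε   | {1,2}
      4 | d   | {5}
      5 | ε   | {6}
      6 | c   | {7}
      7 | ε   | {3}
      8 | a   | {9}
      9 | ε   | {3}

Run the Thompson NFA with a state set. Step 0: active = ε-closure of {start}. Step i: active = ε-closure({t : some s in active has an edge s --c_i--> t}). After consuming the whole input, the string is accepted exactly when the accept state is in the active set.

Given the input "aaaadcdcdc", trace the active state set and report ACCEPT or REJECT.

Answer: ACCEPT

Steps:
initial (ε-close {0}): {0,1,2,4,8}
'a' @ 1: {1,2,3,4,8,9}  [accepting]
'a' @ 2: {1,2,3,4,8,9}  [accepting]
'a' @ 3: {1,2,3,4,8,9}  [accepting]
'a' @ 4: {1,2,3,4,8,9}  [accepting]
'd' @ 5: {5,6}
'c' @ 6: {1,2,3,4,7,8}  [accepting]
'd' @ 7: {5,6}
'c' @ 8: {1,2,3,4,7,8}  [accepting]
'd' @ 9: {5,6}
'c' @ 10: {1,2,3,4,7,8}  [accepting]
after full input: {1,2,3,4,7,8}  (accept=1 in)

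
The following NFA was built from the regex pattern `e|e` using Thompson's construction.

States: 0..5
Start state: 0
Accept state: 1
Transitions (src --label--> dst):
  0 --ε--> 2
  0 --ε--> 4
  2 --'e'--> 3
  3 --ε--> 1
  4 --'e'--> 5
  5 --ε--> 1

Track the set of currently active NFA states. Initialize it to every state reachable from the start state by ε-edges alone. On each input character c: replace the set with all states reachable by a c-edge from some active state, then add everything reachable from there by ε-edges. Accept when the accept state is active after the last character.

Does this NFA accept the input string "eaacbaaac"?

start: ε-closure({0}) = {0,2,4}
'e' @ 1: {1,3,5}  (accept∈set)
'a' @ 2: {}  — state set empty
rest 'acbaaac' ignored (set empty)
after full input: {}  (accept=1 not in)

Answer: REJECT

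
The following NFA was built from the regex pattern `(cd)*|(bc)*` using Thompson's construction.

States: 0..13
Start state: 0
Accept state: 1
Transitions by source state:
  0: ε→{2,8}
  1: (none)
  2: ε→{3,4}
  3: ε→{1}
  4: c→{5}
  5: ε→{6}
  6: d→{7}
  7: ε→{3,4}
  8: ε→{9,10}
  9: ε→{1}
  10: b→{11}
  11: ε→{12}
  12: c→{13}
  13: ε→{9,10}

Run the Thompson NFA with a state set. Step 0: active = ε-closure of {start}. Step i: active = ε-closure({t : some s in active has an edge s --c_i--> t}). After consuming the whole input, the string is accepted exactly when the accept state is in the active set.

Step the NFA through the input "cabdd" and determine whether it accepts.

S₀ = ε-closure({0}) = {0,1,2,3,4,8,9,10}
'c' @ 1: {5,6}
'a' @ 2: {}  — state set empty
rest 'bdd' ignored (set empty)
final: {}; accept 1 not in set

Answer: REJECT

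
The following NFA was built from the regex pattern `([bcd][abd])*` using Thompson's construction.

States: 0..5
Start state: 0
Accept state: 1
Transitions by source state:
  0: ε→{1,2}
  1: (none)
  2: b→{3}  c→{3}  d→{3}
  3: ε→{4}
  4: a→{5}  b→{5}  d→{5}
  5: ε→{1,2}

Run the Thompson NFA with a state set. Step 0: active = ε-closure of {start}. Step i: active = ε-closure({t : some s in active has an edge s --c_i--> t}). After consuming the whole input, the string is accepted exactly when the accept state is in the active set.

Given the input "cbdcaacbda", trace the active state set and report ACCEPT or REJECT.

S₀ = ε-closure({0}) = {0,1,2}
'c' @ 1: {3,4}
'b' @ 2: {1,2,5}  [accepting]
'd' @ 3: {3,4}
'c' @ 4: {}  — state set empty
rest 'aacbda' ignored (set empty)
final: {}; accept 1 not in set

Answer: REJECT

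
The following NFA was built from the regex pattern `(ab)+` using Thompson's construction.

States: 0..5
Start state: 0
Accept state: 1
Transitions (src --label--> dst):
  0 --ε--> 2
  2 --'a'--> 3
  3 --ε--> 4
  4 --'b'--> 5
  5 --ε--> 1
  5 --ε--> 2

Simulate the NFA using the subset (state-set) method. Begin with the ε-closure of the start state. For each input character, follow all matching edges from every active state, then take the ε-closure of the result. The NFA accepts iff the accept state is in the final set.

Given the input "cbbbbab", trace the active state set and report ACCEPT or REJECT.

Answer: REJECT

Steps:
S₀ = ε-closure({0}) = {0,2}
'c' @ 1: {}  — state set empty
rest 'bbbbab' ignored (set empty)
end set {} — state 1 not in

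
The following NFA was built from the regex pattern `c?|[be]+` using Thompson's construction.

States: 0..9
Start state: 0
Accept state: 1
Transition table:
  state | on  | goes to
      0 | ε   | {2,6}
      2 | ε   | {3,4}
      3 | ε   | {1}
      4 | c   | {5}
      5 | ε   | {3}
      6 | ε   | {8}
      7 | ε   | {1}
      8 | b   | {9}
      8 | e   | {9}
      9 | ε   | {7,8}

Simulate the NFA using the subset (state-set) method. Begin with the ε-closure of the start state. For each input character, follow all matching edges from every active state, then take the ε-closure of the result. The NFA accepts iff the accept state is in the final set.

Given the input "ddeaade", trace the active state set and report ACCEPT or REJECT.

Answer: REJECT

Derivation:
initial (ε-close {0}): {0,1,2,3,4,6,8}
'd' @ 1: {}  — dead — no transitions
rest 'deaade' ignored (set empty)
final: {}; accept 1 not in set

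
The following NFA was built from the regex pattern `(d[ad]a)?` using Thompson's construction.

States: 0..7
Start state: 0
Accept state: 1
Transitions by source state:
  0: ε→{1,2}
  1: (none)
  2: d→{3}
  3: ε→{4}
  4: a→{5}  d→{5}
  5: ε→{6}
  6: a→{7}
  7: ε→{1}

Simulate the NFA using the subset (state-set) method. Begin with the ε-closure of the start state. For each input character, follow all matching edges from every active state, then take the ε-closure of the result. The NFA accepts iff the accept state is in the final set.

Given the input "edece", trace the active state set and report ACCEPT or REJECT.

initial (ε-close {0}): {0,1,2}
'e' @ 1: {}  — dead — no transitions
rest 'dece' ignored (set empty)
final: {}; accept 1 not in set

Answer: REJECT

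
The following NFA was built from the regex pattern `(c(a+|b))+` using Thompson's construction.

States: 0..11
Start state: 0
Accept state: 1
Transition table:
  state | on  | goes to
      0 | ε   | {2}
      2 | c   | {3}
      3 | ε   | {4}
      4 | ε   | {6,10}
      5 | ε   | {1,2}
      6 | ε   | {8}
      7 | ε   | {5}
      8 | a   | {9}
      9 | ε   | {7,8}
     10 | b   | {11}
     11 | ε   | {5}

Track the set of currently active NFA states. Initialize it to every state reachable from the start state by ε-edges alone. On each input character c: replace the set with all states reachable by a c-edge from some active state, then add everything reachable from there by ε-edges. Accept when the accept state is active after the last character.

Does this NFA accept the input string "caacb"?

start: ε-closure({0}) = {0,2}
'c' @ 1: {3,4,6,8,10}
'a' @ 2: {1,2,5,7,8,9}  (accept∈set)
'a' @ 3: {1,2,5,7,8,9}  (accept∈set)
'c' @ 4: {3,4,6,8,10}
'b' @ 5: {1,2,5,11}  (accept∈set)
after full input: {1,2,5,11}  (accept=1 in)

Answer: ACCEPT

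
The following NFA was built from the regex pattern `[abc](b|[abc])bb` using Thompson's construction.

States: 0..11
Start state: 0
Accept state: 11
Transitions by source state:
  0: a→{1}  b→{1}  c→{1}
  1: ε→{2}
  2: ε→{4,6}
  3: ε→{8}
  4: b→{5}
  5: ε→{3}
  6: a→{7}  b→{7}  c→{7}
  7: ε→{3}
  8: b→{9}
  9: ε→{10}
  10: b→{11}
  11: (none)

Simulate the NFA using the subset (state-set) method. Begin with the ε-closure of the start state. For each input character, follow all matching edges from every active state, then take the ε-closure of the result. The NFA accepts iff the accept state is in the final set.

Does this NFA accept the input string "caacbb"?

Answer: REJECT

Steps:
S₀ = ε-closure({0}) = {0}
'c' @ 1: {1,2,4,6}
'a' @ 2: {3,7,8}
'a' @ 3: {}  — dead — no transitions
rest 'cbb' ignored (set empty)
after full input: {}  (accept=11 not in)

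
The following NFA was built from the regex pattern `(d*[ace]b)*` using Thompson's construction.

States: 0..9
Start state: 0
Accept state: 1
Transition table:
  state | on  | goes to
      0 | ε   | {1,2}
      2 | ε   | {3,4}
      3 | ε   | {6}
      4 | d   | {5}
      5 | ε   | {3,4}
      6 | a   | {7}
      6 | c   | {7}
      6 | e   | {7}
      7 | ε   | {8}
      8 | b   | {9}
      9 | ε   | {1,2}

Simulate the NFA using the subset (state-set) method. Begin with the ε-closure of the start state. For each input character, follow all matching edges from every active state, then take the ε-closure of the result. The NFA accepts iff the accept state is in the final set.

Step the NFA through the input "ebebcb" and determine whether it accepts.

Answer: ACCEPT

Steps:
S₀ = ε-closure({0}) = {0,1,2,3,4,6}
'e' @ 1: {7,8}
'b' @ 2: {1,2,3,4,6,9}  [accepting]
'e' @ 3: {7,8}
'b' @ 4: {1,2,3,4,6,9}  [accepting]
'c' @ 5: {7,8}
'b' @ 6: {1,2,3,4,6,9}  [accepting]
after full input: {1,2,3,4,6,9}  (accept=1 in)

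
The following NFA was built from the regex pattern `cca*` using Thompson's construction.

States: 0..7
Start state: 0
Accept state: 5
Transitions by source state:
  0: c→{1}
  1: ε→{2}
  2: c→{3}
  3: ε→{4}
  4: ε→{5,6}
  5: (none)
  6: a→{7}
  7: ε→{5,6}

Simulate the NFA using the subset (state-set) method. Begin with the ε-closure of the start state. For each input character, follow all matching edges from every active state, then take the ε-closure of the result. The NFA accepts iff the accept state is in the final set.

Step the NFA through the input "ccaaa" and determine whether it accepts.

Answer: ACCEPT

Trace:
initial (ε-close {0}): {0}
'c' @ 1: {1,2}
'c' @ 2: {3,4,5,6}  (accept∈set)
'a' @ 3: {5,6,7}  (accept∈set)
'a' @ 4: {5,6,7}  (accept∈set)
'a' @ 5: {5,6,7}  (accept∈set)
final: {5,6,7}; accept 5 in set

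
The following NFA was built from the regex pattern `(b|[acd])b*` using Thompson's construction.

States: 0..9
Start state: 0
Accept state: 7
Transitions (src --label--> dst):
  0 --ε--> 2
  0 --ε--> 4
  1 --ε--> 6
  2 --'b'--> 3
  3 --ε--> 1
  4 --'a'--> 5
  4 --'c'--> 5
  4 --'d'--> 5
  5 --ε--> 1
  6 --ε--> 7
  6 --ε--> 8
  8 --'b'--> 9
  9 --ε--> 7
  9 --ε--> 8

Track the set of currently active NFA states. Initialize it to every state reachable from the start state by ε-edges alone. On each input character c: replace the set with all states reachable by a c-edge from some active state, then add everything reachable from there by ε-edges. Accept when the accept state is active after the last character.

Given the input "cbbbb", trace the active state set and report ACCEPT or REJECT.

initial (ε-close {0}): {0,2,4}
'c' @ 1: {1,5,6,7,8}  ✓accept
'b' @ 2: {7,8,9}  ✓accept
'b' @ 3: {7,8,9}  ✓accept
'b' @ 4: {7,8,9}  ✓accept
'b' @ 5: {7,8,9}  ✓accept
after full input: {7,8,9}  (accept=7 in)

Answer: ACCEPT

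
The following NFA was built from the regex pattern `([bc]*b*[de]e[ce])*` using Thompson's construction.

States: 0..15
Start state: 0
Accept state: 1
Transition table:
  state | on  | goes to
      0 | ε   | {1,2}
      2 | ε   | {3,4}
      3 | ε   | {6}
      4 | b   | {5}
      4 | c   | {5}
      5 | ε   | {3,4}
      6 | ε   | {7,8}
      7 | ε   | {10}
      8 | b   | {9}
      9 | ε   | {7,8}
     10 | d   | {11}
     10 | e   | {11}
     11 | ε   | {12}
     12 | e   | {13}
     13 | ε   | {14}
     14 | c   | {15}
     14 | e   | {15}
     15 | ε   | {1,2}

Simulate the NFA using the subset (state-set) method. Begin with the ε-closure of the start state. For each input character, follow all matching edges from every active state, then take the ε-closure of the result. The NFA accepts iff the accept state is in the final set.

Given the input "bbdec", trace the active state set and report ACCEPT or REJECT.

Answer: ACCEPT

Derivation:
initial (ε-close {0}): {0,1,2,3,4,6,7,8,10}
'b' @ 1: {3,4,5,6,7,8,9,10}
'b' @ 2: {3,4,5,6,7,8,9,10}
'd' @ 3: {11,12}
'e' @ 4: {13,14}
'c' @ 5: {1,2,3,4,6,7,8,10,15}  ✓accept
after full input: {1,2,3,4,6,7,8,10,15}  (accept=1 in)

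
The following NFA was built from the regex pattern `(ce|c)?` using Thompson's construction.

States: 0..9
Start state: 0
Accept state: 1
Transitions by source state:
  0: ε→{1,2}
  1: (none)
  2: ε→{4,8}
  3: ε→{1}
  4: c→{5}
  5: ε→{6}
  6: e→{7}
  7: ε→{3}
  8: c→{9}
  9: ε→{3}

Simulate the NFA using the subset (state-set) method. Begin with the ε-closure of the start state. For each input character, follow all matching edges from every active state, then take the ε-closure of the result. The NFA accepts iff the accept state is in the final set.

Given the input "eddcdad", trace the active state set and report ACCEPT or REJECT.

initial (ε-close {0}): {0,1,2,4,8}
'e' @ 1: {}  — state set empty
rest 'ddcdad' ignored (set empty)
final: {}; accept 1 not in set

Answer: REJECT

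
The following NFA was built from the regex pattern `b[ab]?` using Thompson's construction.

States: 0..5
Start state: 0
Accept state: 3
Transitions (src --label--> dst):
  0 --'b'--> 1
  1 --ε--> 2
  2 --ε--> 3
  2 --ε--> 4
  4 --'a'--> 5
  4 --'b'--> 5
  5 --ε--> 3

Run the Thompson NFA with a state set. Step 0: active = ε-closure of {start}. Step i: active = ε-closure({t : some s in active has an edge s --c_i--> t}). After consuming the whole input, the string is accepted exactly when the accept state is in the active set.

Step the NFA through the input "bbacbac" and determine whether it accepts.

S₀ = ε-closure({0}) = {0}
'b' @ 1: {1,2,3,4}  (accept∈set)
'b' @ 2: {3,5}  (accept∈set)
'a' @ 3: {}  — dead — no transitions
rest 'cbac' ignored (set empty)
after full input: {}  (accept=3 not in)

Answer: REJECT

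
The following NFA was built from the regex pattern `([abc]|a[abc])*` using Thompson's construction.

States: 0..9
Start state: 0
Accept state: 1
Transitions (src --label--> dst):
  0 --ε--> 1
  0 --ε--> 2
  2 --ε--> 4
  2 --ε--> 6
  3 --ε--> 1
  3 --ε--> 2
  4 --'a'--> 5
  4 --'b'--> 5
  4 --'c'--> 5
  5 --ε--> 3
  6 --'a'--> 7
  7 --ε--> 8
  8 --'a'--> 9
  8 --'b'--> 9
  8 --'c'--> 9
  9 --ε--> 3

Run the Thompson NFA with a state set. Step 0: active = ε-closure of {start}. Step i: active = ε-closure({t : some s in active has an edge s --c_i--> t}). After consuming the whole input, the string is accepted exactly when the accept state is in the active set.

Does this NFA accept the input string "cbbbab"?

Answer: ACCEPT

Derivation:
initial (ε-close {0}): {0,1,2,4,6}
'c' @ 1: {1,2,3,4,5,6}  (accept∈set)
'b' @ 2: {1,2,3,4,5,6}  (accept∈set)
'b' @ 3: {1,2,3,4,5,6}  (accept∈set)
'b' @ 4: {1,2,3,4,5,6}  (accept∈set)
'a' @ 5: {1,2,3,4,5,6,7,8}  (accept∈set)
'b' @ 6: {1,2,3,4,5,6,9}  (accept∈set)
after full input: {1,2,3,4,5,6,9}  (accept=1 in)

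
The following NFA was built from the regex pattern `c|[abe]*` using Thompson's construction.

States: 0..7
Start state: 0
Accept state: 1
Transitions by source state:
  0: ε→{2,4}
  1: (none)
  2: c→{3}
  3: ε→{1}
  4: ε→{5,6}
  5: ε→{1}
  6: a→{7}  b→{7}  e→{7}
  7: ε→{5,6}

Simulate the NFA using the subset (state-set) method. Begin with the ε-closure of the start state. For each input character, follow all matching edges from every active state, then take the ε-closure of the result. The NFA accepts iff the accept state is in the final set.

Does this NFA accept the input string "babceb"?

Answer: REJECT

Steps:
S₀ = ε-closure({0}) = {0,1,2,4,5,6}
'b' @ 1: {1,5,6,7}  [accepting]
'a' @ 2: {1,5,6,7}  [accepting]
'b' @ 3: {1,5,6,7}  [accepting]
'c' @ 4: {}  — dead — no transitions
rest 'eb' ignored (set empty)
end set {} — state 1 not in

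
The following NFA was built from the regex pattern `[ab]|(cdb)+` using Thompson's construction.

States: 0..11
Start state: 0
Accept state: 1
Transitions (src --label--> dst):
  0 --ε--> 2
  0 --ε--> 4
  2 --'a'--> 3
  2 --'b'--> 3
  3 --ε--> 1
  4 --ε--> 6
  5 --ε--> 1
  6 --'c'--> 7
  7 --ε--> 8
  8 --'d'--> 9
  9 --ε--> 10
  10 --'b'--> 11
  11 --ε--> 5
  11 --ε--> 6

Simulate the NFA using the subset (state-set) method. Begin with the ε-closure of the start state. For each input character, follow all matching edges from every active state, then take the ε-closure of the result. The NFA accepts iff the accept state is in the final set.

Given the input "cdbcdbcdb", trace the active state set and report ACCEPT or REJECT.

start: ε-closure({0}) = {0,2,4,6}
'c' @ 1: {7,8}
'd' @ 2: {9,10}
'b' @ 3: {1,5,6,11}  ✓accept
'c' @ 4: {7,8}
'd' @ 5: {9,10}
'b' @ 6: {1,5,6,11}  ✓accept
'c' @ 7: {7,8}
'd' @ 8: {9,10}
'b' @ 9: {1,5,6,11}  ✓accept
end set {1,5,6,11} — state 1 in

Answer: ACCEPT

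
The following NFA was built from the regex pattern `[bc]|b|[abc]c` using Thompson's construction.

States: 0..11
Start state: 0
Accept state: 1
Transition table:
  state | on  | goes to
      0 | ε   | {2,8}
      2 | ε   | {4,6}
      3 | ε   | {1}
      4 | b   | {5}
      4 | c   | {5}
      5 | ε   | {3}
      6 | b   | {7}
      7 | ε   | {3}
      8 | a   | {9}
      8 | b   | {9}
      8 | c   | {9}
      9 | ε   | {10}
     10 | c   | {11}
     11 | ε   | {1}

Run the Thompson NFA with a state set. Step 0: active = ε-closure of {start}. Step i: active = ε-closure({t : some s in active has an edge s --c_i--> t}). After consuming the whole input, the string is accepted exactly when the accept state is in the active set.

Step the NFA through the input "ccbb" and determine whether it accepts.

Answer: REJECT

Derivation:
initial (ε-close {0}): {0,2,4,6,8}
'c' @ 1: {1,3,5,9,10}  (accept∈set)
'c' @ 2: {1,11}  (accept∈set)
'b' @ 3: {}  — no active states
rest 'b' ignored (set empty)
after full input: {}  (accept=1 not in)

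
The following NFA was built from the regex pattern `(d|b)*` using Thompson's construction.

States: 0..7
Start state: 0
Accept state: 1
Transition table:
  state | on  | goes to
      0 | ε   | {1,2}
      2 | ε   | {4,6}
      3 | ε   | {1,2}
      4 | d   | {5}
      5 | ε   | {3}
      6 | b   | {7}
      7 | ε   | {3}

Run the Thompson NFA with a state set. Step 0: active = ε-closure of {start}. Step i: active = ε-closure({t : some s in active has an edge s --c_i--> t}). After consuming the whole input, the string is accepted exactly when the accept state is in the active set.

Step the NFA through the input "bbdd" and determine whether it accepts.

Answer: ACCEPT

Steps:
initial (ε-close {0}): {0,1,2,4,6}
'b' @ 1: {1,2,3,4,6,7}  ✓accept
'b' @ 2: {1,2,3,4,6,7}  ✓accept
'd' @ 3: {1,2,3,4,5,6}  ✓accept
'd' @ 4: {1,2,3,4,5,6}  ✓accept
after full input: {1,2,3,4,5,6}  (accept=1 in)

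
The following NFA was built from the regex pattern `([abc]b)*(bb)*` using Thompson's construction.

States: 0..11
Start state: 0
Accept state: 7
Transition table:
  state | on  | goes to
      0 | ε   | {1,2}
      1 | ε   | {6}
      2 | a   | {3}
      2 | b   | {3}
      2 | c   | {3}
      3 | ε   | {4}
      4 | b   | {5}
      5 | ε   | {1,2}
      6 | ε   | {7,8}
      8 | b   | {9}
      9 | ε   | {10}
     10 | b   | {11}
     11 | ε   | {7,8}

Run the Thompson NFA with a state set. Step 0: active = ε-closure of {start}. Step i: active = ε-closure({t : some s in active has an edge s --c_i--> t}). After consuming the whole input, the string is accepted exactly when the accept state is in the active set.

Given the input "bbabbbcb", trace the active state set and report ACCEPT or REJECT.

S₀ = ε-closure({0}) = {0,1,2,6,7,8}
'b' @ 1: {3,4,9,10}
'b' @ 2: {1,2,5,6,7,8,11}  [accepting]
'a' @ 3: {3,4}
'b' @ 4: {1,2,5,6,7,8}  [accepting]
'b' @ 5: {3,4,9,10}
'b' @ 6: {1,2,5,6,7,8,11}  [accepting]
'c' @ 7: {3,4}
'b' @ 8: {1,2,5,6,7,8}  [accepting]
after full input: {1,2,5,6,7,8}  (accept=7 in)

Answer: ACCEPT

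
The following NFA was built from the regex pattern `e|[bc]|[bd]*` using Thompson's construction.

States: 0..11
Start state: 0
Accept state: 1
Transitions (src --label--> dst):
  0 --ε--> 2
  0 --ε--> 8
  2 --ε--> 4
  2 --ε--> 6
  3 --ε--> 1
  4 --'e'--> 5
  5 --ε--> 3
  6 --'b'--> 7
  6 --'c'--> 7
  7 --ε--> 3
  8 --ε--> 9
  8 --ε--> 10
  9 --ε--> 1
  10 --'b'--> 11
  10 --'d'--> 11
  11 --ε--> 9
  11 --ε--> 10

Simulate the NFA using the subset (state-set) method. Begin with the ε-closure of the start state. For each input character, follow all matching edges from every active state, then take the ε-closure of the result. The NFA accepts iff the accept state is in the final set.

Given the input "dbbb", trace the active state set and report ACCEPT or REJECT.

S₀ = ε-closure({0}) = {0,1,2,4,6,8,9,10}
'd' @ 1: {1,9,10,11}  (accept∈set)
'b' @ 2: {1,9,10,11}  (accept∈set)
'b' @ 3: {1,9,10,11}  (accept∈set)
'b' @ 4: {1,9,10,11}  (accept∈set)
end set {1,9,10,11} — state 1 in

Answer: ACCEPT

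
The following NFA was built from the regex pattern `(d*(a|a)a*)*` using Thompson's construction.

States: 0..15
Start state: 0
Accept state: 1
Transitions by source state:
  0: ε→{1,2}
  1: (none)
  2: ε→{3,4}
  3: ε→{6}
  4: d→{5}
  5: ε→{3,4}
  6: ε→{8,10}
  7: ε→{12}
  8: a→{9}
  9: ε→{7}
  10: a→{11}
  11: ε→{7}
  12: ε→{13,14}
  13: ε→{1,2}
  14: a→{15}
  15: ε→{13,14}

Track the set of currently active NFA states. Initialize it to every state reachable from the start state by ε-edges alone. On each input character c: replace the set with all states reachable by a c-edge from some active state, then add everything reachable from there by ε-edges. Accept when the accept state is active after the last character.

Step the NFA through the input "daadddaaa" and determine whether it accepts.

Answer: ACCEPT

Steps:
start: ε-closure({0}) = {0,1,2,3,4,6,8,10}
'd' @ 1: {3,4,5,6,8,10}
'a' @ 2: {1,2,3,4,6,7,8,9,10,11,12,13,14}  (accept∈set)
'a' @ 3: {1,2,3,4,6,7,8,9,10,11,12,13,14,15}  (accept∈set)
'd' @ 4: {3,4,5,6,8,10}
'd' @ 5: {3,4,5,6,8,10}
'd' @ 6: {3,4,5,6,8,10}
'a' @ 7: {1,2,3,4,6,7,8,9,10,11,12,13,14}  (accept∈set)
'a' @ 8: {1,2,3,4,6,7,8,9,10,11,12,13,14,15}  (accept∈set)
'a' @ 9: {1,2,3,4,6,7,8,9,10,11,12,13,14,15}  (accept∈set)
end set {1,2,3,4,6,7,8,9,10,11,12,13,14,15} — state 1 in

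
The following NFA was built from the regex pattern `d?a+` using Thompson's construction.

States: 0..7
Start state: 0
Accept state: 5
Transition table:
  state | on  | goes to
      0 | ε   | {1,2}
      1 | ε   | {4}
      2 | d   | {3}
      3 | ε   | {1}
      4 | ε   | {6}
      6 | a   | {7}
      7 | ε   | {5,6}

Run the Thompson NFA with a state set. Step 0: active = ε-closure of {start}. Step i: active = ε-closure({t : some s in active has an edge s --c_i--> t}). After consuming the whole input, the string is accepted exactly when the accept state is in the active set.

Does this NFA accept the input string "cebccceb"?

Answer: REJECT

Trace:
start: ε-closure({0}) = {0,1,2,4,6}
'c' @ 1: {}  — no active states
rest 'ebccceb' ignored (set empty)
end set {} — state 5 not in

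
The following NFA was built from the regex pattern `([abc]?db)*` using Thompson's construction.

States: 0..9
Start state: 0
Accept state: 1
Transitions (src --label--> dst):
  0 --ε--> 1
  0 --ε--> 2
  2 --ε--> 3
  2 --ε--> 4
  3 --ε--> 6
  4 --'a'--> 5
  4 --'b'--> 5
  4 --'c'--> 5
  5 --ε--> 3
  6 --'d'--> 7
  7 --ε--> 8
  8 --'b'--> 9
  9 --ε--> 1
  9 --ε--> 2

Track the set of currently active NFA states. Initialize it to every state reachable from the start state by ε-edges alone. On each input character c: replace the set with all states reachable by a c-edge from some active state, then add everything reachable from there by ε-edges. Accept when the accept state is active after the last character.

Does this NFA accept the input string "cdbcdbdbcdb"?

Answer: ACCEPT

Derivation:
initial (ε-close {0}): {0,1,2,3,4,6}
'c' @ 1: {3,5,6}
'd' @ 2: {7,8}
'b' @ 3: {1,2,3,4,6,9}  (accept∈set)
'c' @ 4: {3,5,6}
'd' @ 5: {7,8}
'b' @ 6: {1,2,3,4,6,9}  (accept∈set)
'd' @ 7: {7,8}
'b' @ 8: {1,2,3,4,6,9}  (accept∈set)
'c' @ 9: {3,5,6}
'd' @ 10: {7,8}
'b' @ 11: {1,2,3,4,6,9}  (accept∈set)
end set {1,2,3,4,6,9} — state 1 in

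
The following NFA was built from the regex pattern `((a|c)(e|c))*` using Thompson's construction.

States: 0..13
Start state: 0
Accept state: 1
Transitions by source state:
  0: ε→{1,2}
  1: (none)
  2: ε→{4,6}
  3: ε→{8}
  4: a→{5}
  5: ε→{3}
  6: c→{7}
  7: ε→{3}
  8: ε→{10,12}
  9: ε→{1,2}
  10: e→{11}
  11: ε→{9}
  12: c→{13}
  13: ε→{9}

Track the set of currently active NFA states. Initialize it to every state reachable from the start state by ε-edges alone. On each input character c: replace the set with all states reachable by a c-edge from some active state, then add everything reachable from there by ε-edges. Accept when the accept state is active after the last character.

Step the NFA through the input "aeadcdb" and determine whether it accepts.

Answer: REJECT

Trace:
initial (ε-close {0}): {0,1,2,4,6}
'a' @ 1: {3,5,8,10,12}
'e' @ 2: {1,2,4,6,9,11}  (accept∈set)
'a' @ 3: {3,5,8,10,12}
'd' @ 4: {}  — dead — no transitions
rest 'cdb' ignored (set empty)
after full input: {}  (accept=1 not in)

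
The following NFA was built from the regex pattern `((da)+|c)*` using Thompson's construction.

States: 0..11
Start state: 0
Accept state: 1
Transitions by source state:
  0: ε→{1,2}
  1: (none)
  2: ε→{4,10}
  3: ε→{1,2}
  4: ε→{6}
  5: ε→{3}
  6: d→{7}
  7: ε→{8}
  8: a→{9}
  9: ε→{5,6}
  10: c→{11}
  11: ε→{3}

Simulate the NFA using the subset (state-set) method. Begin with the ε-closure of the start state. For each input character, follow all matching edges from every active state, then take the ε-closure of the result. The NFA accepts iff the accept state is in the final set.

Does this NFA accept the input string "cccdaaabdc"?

Answer: REJECT

Steps:
start: ε-closure({0}) = {0,1,2,4,6,10}
'c' @ 1: {1,2,3,4,6,10,11}  [accepting]
'c' @ 2: {1,2,3,4,6,10,11}  [accepting]
'c' @ 3: {1,2,3,4,6,10,11}  [accepting]
'd' @ 4: {7,8}
'a' @ 5: {1,2,3,4,5,6,9,10}  [accepting]
'a' @ 6: {}  — state set empty
rest 'abdc' ignored (set empty)
final: {}; accept 1 not in set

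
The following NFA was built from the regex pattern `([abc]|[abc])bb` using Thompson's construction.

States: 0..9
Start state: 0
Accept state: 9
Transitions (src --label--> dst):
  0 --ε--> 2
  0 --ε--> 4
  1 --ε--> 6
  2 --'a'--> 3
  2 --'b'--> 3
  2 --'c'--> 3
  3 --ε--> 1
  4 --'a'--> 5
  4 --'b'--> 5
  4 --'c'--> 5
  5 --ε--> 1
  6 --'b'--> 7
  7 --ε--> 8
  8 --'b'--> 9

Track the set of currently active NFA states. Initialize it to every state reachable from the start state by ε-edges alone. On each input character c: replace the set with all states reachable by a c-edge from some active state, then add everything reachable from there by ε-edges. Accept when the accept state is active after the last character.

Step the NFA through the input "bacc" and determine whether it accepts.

Answer: REJECT

Steps:
initial (ε-close {0}): {0,2,4}
'b' @ 1: {1,3,5,6}
'a' @ 2: {}  — no active states
rest 'cc' ignored (set empty)
end set {} — state 9 not in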